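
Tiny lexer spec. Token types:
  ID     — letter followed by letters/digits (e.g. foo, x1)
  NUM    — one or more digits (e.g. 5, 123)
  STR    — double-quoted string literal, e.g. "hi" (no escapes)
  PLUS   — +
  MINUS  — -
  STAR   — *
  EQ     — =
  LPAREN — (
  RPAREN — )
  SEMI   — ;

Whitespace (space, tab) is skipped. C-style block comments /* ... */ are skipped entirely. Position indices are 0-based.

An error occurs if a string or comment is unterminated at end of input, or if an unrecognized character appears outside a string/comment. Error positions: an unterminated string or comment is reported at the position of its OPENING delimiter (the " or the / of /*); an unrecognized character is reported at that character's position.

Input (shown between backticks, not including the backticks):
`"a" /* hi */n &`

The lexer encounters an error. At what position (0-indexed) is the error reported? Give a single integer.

pos=0: enter STRING mode
pos=0: emit STR "a" (now at pos=3)
pos=4: enter COMMENT mode (saw '/*')
exit COMMENT mode (now at pos=12)
pos=12: emit ID 'n' (now at pos=13)
pos=14: ERROR — unrecognized char '&'

Answer: 14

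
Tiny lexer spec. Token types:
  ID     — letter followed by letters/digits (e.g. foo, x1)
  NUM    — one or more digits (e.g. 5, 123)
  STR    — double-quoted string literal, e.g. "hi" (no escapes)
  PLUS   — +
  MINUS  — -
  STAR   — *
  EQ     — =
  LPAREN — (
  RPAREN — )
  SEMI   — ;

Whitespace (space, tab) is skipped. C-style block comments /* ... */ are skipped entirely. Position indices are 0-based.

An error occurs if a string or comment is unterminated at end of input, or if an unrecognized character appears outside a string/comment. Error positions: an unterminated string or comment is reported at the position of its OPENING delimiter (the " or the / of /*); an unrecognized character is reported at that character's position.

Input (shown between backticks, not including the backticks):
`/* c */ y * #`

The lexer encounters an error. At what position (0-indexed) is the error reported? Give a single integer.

Answer: 12

Derivation:
pos=0: enter COMMENT mode (saw '/*')
exit COMMENT mode (now at pos=7)
pos=8: emit ID 'y' (now at pos=9)
pos=10: emit STAR '*'
pos=12: ERROR — unrecognized char '#'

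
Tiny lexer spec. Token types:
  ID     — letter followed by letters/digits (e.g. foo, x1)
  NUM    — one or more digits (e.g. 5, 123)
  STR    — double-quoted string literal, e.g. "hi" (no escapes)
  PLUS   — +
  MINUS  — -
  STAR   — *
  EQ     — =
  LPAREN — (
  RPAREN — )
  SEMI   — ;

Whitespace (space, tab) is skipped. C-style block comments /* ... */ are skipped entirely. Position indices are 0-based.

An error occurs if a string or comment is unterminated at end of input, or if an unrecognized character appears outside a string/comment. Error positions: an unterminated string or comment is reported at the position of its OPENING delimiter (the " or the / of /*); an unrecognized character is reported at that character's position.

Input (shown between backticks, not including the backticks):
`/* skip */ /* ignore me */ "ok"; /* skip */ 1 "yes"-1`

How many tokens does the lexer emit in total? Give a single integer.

Answer: 6

Derivation:
pos=0: enter COMMENT mode (saw '/*')
exit COMMENT mode (now at pos=10)
pos=11: enter COMMENT mode (saw '/*')
exit COMMENT mode (now at pos=26)
pos=27: enter STRING mode
pos=27: emit STR "ok" (now at pos=31)
pos=31: emit SEMI ';'
pos=33: enter COMMENT mode (saw '/*')
exit COMMENT mode (now at pos=43)
pos=44: emit NUM '1' (now at pos=45)
pos=46: enter STRING mode
pos=46: emit STR "yes" (now at pos=51)
pos=51: emit MINUS '-'
pos=52: emit NUM '1' (now at pos=53)
DONE. 6 tokens: [STR, SEMI, NUM, STR, MINUS, NUM]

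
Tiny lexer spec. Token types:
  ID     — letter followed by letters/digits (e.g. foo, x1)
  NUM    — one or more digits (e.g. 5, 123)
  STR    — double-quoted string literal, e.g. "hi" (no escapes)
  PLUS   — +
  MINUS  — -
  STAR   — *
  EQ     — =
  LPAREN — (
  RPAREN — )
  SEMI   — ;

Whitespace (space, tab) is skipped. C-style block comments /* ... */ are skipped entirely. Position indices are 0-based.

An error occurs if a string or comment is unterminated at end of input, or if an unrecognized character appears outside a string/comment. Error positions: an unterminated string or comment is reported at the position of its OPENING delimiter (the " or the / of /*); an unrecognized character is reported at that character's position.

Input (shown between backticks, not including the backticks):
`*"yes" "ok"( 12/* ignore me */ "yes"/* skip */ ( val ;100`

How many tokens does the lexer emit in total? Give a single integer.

pos=0: emit STAR '*'
pos=1: enter STRING mode
pos=1: emit STR "yes" (now at pos=6)
pos=7: enter STRING mode
pos=7: emit STR "ok" (now at pos=11)
pos=11: emit LPAREN '('
pos=13: emit NUM '12' (now at pos=15)
pos=15: enter COMMENT mode (saw '/*')
exit COMMENT mode (now at pos=30)
pos=31: enter STRING mode
pos=31: emit STR "yes" (now at pos=36)
pos=36: enter COMMENT mode (saw '/*')
exit COMMENT mode (now at pos=46)
pos=47: emit LPAREN '('
pos=49: emit ID 'val' (now at pos=52)
pos=53: emit SEMI ';'
pos=54: emit NUM '100' (now at pos=57)
DONE. 10 tokens: [STAR, STR, STR, LPAREN, NUM, STR, LPAREN, ID, SEMI, NUM]

Answer: 10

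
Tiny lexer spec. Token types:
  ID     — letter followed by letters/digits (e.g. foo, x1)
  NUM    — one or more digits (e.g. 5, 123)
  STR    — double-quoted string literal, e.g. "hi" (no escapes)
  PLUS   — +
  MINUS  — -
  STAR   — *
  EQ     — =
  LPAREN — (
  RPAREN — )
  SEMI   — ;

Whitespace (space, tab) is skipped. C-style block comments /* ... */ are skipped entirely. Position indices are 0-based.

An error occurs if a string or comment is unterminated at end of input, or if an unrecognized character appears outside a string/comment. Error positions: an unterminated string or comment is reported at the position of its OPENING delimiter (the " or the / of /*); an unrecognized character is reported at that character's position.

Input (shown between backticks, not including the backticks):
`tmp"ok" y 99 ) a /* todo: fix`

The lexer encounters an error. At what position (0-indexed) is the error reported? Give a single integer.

pos=0: emit ID 'tmp' (now at pos=3)
pos=3: enter STRING mode
pos=3: emit STR "ok" (now at pos=7)
pos=8: emit ID 'y' (now at pos=9)
pos=10: emit NUM '99' (now at pos=12)
pos=13: emit RPAREN ')'
pos=15: emit ID 'a' (now at pos=16)
pos=17: enter COMMENT mode (saw '/*')
pos=17: ERROR — unterminated comment (reached EOF)

Answer: 17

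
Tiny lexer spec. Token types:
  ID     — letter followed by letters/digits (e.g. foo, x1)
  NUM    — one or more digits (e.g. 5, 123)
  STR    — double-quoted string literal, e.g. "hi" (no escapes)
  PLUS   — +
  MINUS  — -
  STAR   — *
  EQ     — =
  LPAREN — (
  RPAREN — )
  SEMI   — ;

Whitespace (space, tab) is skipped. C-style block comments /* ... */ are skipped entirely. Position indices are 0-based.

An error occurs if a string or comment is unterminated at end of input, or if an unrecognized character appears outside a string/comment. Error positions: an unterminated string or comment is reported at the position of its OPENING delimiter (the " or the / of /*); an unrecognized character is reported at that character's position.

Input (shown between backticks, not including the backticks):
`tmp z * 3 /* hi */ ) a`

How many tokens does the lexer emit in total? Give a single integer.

pos=0: emit ID 'tmp' (now at pos=3)
pos=4: emit ID 'z' (now at pos=5)
pos=6: emit STAR '*'
pos=8: emit NUM '3' (now at pos=9)
pos=10: enter COMMENT mode (saw '/*')
exit COMMENT mode (now at pos=18)
pos=19: emit RPAREN ')'
pos=21: emit ID 'a' (now at pos=22)
DONE. 6 tokens: [ID, ID, STAR, NUM, RPAREN, ID]

Answer: 6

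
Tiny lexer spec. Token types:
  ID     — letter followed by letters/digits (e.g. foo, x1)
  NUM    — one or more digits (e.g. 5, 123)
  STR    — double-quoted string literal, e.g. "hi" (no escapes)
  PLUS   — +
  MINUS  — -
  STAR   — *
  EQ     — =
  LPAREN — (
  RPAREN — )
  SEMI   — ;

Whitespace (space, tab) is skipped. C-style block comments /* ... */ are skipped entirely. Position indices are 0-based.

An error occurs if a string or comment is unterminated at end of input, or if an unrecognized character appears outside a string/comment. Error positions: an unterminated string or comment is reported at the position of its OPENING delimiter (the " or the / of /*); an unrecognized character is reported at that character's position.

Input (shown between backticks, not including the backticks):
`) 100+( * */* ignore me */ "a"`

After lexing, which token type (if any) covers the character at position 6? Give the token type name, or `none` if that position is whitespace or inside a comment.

pos=0: emit RPAREN ')'
pos=2: emit NUM '100' (now at pos=5)
pos=5: emit PLUS '+'
pos=6: emit LPAREN '('
pos=8: emit STAR '*'
pos=10: emit STAR '*'
pos=11: enter COMMENT mode (saw '/*')
exit COMMENT mode (now at pos=26)
pos=27: enter STRING mode
pos=27: emit STR "a" (now at pos=30)
DONE. 7 tokens: [RPAREN, NUM, PLUS, LPAREN, STAR, STAR, STR]
Position 6: char is '(' -> LPAREN

Answer: LPAREN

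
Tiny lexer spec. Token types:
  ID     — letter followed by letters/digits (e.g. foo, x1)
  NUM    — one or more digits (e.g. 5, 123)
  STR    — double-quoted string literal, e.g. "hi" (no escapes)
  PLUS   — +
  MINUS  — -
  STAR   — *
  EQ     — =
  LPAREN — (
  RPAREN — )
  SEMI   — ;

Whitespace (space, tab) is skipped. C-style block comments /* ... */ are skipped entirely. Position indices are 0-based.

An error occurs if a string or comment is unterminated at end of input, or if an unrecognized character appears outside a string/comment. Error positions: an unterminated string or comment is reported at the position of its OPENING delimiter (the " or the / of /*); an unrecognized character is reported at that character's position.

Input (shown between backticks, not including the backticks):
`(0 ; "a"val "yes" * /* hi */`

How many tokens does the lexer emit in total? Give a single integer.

Answer: 7

Derivation:
pos=0: emit LPAREN '('
pos=1: emit NUM '0' (now at pos=2)
pos=3: emit SEMI ';'
pos=5: enter STRING mode
pos=5: emit STR "a" (now at pos=8)
pos=8: emit ID 'val' (now at pos=11)
pos=12: enter STRING mode
pos=12: emit STR "yes" (now at pos=17)
pos=18: emit STAR '*'
pos=20: enter COMMENT mode (saw '/*')
exit COMMENT mode (now at pos=28)
DONE. 7 tokens: [LPAREN, NUM, SEMI, STR, ID, STR, STAR]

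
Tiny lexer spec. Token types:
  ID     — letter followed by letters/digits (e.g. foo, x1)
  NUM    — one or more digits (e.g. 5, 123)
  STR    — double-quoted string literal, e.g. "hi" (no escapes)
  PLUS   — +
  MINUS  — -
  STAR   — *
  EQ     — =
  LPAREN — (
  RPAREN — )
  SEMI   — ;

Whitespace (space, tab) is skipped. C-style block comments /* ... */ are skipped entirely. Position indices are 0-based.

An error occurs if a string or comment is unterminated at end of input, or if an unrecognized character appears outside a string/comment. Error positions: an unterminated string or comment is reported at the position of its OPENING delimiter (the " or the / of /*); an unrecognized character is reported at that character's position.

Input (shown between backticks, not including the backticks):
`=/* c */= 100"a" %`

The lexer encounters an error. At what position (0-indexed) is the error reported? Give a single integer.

pos=0: emit EQ '='
pos=1: enter COMMENT mode (saw '/*')
exit COMMENT mode (now at pos=8)
pos=8: emit EQ '='
pos=10: emit NUM '100' (now at pos=13)
pos=13: enter STRING mode
pos=13: emit STR "a" (now at pos=16)
pos=17: ERROR — unrecognized char '%'

Answer: 17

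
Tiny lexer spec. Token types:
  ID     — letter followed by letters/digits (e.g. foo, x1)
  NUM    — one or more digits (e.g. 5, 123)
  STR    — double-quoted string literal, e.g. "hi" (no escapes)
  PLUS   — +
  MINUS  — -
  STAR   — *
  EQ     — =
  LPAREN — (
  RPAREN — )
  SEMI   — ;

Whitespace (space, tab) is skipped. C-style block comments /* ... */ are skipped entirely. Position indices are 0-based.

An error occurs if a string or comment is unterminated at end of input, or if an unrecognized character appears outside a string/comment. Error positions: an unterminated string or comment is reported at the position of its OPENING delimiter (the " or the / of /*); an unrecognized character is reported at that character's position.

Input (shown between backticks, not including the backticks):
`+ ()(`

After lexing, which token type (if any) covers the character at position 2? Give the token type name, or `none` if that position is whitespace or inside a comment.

pos=0: emit PLUS '+'
pos=2: emit LPAREN '('
pos=3: emit RPAREN ')'
pos=4: emit LPAREN '('
DONE. 4 tokens: [PLUS, LPAREN, RPAREN, LPAREN]
Position 2: char is '(' -> LPAREN

Answer: LPAREN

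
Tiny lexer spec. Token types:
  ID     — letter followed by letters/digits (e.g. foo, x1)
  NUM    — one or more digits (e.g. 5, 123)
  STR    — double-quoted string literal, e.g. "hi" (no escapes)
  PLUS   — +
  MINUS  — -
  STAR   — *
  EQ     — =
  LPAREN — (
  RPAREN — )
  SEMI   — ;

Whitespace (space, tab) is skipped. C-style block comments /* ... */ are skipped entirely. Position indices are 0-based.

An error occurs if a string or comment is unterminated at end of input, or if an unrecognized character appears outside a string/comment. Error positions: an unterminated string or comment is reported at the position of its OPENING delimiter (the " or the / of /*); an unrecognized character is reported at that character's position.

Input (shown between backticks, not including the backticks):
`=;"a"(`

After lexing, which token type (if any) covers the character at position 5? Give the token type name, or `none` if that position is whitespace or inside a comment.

Answer: LPAREN

Derivation:
pos=0: emit EQ '='
pos=1: emit SEMI ';'
pos=2: enter STRING mode
pos=2: emit STR "a" (now at pos=5)
pos=5: emit LPAREN '('
DONE. 4 tokens: [EQ, SEMI, STR, LPAREN]
Position 5: char is '(' -> LPAREN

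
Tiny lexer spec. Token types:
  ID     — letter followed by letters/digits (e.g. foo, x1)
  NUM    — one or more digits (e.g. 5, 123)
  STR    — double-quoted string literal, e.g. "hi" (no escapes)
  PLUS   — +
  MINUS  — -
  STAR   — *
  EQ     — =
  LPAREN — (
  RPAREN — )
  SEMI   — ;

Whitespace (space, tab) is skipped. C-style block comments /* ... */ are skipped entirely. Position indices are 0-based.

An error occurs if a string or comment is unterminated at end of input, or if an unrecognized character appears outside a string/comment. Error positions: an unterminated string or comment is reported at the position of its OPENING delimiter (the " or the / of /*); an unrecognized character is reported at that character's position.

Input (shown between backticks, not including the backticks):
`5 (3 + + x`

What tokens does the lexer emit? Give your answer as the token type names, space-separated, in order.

pos=0: emit NUM '5' (now at pos=1)
pos=2: emit LPAREN '('
pos=3: emit NUM '3' (now at pos=4)
pos=5: emit PLUS '+'
pos=7: emit PLUS '+'
pos=9: emit ID 'x' (now at pos=10)
DONE. 6 tokens: [NUM, LPAREN, NUM, PLUS, PLUS, ID]

Answer: NUM LPAREN NUM PLUS PLUS ID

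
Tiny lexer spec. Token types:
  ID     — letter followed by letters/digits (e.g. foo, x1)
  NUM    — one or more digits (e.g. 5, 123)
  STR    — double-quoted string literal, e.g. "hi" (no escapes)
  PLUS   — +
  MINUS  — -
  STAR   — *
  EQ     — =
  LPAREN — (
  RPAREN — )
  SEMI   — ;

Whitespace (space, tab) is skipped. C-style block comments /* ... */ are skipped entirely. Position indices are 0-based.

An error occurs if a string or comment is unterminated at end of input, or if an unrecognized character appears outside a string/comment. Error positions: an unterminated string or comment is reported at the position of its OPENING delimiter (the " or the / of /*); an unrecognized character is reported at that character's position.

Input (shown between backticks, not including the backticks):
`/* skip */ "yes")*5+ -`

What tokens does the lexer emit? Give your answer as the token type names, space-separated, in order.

pos=0: enter COMMENT mode (saw '/*')
exit COMMENT mode (now at pos=10)
pos=11: enter STRING mode
pos=11: emit STR "yes" (now at pos=16)
pos=16: emit RPAREN ')'
pos=17: emit STAR '*'
pos=18: emit NUM '5' (now at pos=19)
pos=19: emit PLUS '+'
pos=21: emit MINUS '-'
DONE. 6 tokens: [STR, RPAREN, STAR, NUM, PLUS, MINUS]

Answer: STR RPAREN STAR NUM PLUS MINUS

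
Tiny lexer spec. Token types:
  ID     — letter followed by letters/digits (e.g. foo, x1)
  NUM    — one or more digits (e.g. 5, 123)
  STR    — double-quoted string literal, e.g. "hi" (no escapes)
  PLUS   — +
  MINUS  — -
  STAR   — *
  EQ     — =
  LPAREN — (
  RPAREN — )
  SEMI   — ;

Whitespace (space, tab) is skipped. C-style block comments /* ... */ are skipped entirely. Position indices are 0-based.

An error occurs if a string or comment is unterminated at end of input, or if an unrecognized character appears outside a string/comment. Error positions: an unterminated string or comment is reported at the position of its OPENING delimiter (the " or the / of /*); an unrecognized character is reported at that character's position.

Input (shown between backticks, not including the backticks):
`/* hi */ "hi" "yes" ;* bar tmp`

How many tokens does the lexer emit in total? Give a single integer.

Answer: 6

Derivation:
pos=0: enter COMMENT mode (saw '/*')
exit COMMENT mode (now at pos=8)
pos=9: enter STRING mode
pos=9: emit STR "hi" (now at pos=13)
pos=14: enter STRING mode
pos=14: emit STR "yes" (now at pos=19)
pos=20: emit SEMI ';'
pos=21: emit STAR '*'
pos=23: emit ID 'bar' (now at pos=26)
pos=27: emit ID 'tmp' (now at pos=30)
DONE. 6 tokens: [STR, STR, SEMI, STAR, ID, ID]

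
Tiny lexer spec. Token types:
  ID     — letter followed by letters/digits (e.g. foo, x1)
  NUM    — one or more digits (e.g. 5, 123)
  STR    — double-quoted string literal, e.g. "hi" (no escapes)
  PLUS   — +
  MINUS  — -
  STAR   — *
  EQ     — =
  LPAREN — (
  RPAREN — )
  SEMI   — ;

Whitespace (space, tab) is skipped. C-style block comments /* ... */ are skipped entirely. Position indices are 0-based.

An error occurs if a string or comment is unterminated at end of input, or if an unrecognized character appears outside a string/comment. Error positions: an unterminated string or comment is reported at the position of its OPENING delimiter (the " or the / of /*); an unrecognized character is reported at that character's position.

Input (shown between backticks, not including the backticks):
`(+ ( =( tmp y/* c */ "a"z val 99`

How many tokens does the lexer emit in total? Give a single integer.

pos=0: emit LPAREN '('
pos=1: emit PLUS '+'
pos=3: emit LPAREN '('
pos=5: emit EQ '='
pos=6: emit LPAREN '('
pos=8: emit ID 'tmp' (now at pos=11)
pos=12: emit ID 'y' (now at pos=13)
pos=13: enter COMMENT mode (saw '/*')
exit COMMENT mode (now at pos=20)
pos=21: enter STRING mode
pos=21: emit STR "a" (now at pos=24)
pos=24: emit ID 'z' (now at pos=25)
pos=26: emit ID 'val' (now at pos=29)
pos=30: emit NUM '99' (now at pos=32)
DONE. 11 tokens: [LPAREN, PLUS, LPAREN, EQ, LPAREN, ID, ID, STR, ID, ID, NUM]

Answer: 11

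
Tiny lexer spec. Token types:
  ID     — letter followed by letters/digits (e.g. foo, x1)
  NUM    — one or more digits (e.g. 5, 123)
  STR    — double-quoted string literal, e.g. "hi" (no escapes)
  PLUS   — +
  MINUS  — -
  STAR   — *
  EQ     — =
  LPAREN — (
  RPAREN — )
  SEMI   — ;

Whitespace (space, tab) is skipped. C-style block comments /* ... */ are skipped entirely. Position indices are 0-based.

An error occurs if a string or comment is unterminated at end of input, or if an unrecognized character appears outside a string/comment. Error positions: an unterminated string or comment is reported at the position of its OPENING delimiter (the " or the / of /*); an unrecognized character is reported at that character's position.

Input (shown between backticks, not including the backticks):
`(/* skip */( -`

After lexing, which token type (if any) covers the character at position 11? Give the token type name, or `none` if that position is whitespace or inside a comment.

Answer: LPAREN

Derivation:
pos=0: emit LPAREN '('
pos=1: enter COMMENT mode (saw '/*')
exit COMMENT mode (now at pos=11)
pos=11: emit LPAREN '('
pos=13: emit MINUS '-'
DONE. 3 tokens: [LPAREN, LPAREN, MINUS]
Position 11: char is '(' -> LPAREN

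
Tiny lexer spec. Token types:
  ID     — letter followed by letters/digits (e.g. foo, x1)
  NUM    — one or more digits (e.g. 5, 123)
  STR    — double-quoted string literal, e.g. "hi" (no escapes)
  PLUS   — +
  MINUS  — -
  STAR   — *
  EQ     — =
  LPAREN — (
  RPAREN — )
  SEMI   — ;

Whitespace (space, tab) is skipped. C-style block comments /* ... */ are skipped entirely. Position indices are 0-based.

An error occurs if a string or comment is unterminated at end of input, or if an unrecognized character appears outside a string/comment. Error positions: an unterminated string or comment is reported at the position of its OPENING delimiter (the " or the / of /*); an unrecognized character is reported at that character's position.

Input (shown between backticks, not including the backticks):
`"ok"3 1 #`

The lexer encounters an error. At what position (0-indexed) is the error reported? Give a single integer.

Answer: 8

Derivation:
pos=0: enter STRING mode
pos=0: emit STR "ok" (now at pos=4)
pos=4: emit NUM '3' (now at pos=5)
pos=6: emit NUM '1' (now at pos=7)
pos=8: ERROR — unrecognized char '#'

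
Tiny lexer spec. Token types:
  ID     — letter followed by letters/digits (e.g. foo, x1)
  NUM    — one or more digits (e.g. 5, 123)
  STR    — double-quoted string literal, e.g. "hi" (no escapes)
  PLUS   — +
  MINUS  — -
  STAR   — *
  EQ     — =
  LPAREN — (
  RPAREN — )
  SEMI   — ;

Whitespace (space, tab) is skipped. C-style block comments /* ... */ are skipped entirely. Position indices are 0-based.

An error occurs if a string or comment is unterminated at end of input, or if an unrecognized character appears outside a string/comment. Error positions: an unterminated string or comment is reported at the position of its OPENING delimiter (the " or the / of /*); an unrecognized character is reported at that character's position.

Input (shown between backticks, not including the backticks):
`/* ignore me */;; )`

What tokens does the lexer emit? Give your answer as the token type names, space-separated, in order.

Answer: SEMI SEMI RPAREN

Derivation:
pos=0: enter COMMENT mode (saw '/*')
exit COMMENT mode (now at pos=15)
pos=15: emit SEMI ';'
pos=16: emit SEMI ';'
pos=18: emit RPAREN ')'
DONE. 3 tokens: [SEMI, SEMI, RPAREN]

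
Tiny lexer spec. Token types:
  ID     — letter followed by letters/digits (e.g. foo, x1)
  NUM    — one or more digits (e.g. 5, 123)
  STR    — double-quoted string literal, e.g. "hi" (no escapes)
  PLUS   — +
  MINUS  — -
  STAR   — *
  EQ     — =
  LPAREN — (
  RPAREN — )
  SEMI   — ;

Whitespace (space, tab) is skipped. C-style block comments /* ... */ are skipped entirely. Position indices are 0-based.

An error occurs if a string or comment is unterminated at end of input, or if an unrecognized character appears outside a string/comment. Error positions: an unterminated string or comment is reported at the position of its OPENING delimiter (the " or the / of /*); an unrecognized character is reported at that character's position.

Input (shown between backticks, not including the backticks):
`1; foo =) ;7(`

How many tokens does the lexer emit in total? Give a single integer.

Answer: 8

Derivation:
pos=0: emit NUM '1' (now at pos=1)
pos=1: emit SEMI ';'
pos=3: emit ID 'foo' (now at pos=6)
pos=7: emit EQ '='
pos=8: emit RPAREN ')'
pos=10: emit SEMI ';'
pos=11: emit NUM '7' (now at pos=12)
pos=12: emit LPAREN '('
DONE. 8 tokens: [NUM, SEMI, ID, EQ, RPAREN, SEMI, NUM, LPAREN]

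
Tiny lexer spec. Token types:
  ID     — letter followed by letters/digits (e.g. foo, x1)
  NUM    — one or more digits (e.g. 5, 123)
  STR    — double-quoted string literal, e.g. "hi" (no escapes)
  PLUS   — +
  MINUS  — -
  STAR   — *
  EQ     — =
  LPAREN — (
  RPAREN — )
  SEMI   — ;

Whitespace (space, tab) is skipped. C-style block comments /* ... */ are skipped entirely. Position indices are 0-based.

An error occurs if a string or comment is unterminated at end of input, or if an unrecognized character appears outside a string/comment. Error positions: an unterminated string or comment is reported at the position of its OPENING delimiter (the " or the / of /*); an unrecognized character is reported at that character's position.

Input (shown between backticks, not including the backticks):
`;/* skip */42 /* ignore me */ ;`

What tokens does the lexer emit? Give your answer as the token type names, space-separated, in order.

pos=0: emit SEMI ';'
pos=1: enter COMMENT mode (saw '/*')
exit COMMENT mode (now at pos=11)
pos=11: emit NUM '42' (now at pos=13)
pos=14: enter COMMENT mode (saw '/*')
exit COMMENT mode (now at pos=29)
pos=30: emit SEMI ';'
DONE. 3 tokens: [SEMI, NUM, SEMI]

Answer: SEMI NUM SEMI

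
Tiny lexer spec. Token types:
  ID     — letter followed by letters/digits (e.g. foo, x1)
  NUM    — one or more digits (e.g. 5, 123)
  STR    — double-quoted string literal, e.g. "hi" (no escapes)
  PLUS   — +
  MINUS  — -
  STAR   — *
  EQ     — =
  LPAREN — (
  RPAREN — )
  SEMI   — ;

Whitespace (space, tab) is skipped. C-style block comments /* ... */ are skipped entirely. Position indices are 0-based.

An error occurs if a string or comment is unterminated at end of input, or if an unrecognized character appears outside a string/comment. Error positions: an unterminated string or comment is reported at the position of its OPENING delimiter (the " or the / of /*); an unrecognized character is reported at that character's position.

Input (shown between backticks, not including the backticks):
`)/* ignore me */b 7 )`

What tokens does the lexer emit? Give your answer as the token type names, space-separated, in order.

pos=0: emit RPAREN ')'
pos=1: enter COMMENT mode (saw '/*')
exit COMMENT mode (now at pos=16)
pos=16: emit ID 'b' (now at pos=17)
pos=18: emit NUM '7' (now at pos=19)
pos=20: emit RPAREN ')'
DONE. 4 tokens: [RPAREN, ID, NUM, RPAREN]

Answer: RPAREN ID NUM RPAREN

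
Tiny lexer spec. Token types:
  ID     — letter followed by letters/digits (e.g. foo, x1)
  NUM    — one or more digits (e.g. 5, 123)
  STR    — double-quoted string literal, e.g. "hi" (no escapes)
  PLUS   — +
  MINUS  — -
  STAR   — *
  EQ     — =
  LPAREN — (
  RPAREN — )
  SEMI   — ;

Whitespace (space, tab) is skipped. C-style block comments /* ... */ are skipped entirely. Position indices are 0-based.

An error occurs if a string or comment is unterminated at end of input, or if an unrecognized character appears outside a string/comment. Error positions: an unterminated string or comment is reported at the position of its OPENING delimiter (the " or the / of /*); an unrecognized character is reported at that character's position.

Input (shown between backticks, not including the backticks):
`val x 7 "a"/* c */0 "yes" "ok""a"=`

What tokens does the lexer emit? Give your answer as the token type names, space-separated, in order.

pos=0: emit ID 'val' (now at pos=3)
pos=4: emit ID 'x' (now at pos=5)
pos=6: emit NUM '7' (now at pos=7)
pos=8: enter STRING mode
pos=8: emit STR "a" (now at pos=11)
pos=11: enter COMMENT mode (saw '/*')
exit COMMENT mode (now at pos=18)
pos=18: emit NUM '0' (now at pos=19)
pos=20: enter STRING mode
pos=20: emit STR "yes" (now at pos=25)
pos=26: enter STRING mode
pos=26: emit STR "ok" (now at pos=30)
pos=30: enter STRING mode
pos=30: emit STR "a" (now at pos=33)
pos=33: emit EQ '='
DONE. 9 tokens: [ID, ID, NUM, STR, NUM, STR, STR, STR, EQ]

Answer: ID ID NUM STR NUM STR STR STR EQ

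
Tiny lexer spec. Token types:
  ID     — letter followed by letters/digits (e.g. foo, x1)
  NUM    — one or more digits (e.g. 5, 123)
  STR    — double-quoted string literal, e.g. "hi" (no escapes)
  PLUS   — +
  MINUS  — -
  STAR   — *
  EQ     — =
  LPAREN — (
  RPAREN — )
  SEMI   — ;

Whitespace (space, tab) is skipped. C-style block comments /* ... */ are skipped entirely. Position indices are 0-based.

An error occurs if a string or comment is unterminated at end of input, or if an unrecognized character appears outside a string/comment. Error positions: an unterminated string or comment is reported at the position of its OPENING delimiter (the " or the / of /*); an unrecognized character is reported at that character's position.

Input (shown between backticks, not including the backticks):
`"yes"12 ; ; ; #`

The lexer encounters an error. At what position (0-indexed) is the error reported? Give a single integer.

Answer: 14

Derivation:
pos=0: enter STRING mode
pos=0: emit STR "yes" (now at pos=5)
pos=5: emit NUM '12' (now at pos=7)
pos=8: emit SEMI ';'
pos=10: emit SEMI ';'
pos=12: emit SEMI ';'
pos=14: ERROR — unrecognized char '#'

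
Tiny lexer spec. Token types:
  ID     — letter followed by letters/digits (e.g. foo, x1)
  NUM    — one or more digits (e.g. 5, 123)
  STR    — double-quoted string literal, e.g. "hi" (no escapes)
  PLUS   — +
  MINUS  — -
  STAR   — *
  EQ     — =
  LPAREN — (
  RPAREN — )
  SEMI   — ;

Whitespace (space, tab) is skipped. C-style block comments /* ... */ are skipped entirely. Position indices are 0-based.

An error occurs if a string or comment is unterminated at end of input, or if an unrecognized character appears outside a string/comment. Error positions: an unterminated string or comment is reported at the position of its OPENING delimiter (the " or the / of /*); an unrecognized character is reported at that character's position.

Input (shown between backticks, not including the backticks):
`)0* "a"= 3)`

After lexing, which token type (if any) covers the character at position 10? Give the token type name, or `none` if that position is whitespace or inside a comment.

Answer: RPAREN

Derivation:
pos=0: emit RPAREN ')'
pos=1: emit NUM '0' (now at pos=2)
pos=2: emit STAR '*'
pos=4: enter STRING mode
pos=4: emit STR "a" (now at pos=7)
pos=7: emit EQ '='
pos=9: emit NUM '3' (now at pos=10)
pos=10: emit RPAREN ')'
DONE. 7 tokens: [RPAREN, NUM, STAR, STR, EQ, NUM, RPAREN]
Position 10: char is ')' -> RPAREN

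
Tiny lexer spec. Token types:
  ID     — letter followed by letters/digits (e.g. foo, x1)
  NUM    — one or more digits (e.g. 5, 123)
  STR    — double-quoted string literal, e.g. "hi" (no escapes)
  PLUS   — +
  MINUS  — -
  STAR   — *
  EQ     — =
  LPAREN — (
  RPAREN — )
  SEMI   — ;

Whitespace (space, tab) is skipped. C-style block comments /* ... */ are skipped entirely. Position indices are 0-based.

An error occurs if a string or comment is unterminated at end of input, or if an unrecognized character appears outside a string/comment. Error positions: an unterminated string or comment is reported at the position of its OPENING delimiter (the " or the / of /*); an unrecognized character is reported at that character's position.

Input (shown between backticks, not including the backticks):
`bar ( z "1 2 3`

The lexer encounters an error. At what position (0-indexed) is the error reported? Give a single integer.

Answer: 8

Derivation:
pos=0: emit ID 'bar' (now at pos=3)
pos=4: emit LPAREN '('
pos=6: emit ID 'z' (now at pos=7)
pos=8: enter STRING mode
pos=8: ERROR — unterminated string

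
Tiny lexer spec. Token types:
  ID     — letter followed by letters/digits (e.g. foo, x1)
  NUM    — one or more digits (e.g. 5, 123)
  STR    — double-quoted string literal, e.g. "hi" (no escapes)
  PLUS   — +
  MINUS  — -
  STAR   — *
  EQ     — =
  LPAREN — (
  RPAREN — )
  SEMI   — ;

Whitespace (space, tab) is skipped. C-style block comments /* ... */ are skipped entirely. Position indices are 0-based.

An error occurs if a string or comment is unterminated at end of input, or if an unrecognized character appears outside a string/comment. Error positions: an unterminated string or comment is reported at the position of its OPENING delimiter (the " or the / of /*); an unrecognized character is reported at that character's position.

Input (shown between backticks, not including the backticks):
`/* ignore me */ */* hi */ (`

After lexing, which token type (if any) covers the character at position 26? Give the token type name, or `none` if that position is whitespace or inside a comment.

pos=0: enter COMMENT mode (saw '/*')
exit COMMENT mode (now at pos=15)
pos=16: emit STAR '*'
pos=17: enter COMMENT mode (saw '/*')
exit COMMENT mode (now at pos=25)
pos=26: emit LPAREN '('
DONE. 2 tokens: [STAR, LPAREN]
Position 26: char is '(' -> LPAREN

Answer: LPAREN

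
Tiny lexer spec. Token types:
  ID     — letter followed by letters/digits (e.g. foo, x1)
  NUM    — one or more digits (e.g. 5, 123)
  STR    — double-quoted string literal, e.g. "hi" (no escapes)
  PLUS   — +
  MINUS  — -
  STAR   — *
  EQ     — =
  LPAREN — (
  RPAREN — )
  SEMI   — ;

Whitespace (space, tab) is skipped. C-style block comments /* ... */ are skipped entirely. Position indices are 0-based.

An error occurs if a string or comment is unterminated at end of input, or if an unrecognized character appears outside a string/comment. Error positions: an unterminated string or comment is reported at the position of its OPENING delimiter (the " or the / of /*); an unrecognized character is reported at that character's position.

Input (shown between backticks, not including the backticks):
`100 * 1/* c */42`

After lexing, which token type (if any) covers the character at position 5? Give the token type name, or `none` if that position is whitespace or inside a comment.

pos=0: emit NUM '100' (now at pos=3)
pos=4: emit STAR '*'
pos=6: emit NUM '1' (now at pos=7)
pos=7: enter COMMENT mode (saw '/*')
exit COMMENT mode (now at pos=14)
pos=14: emit NUM '42' (now at pos=16)
DONE. 4 tokens: [NUM, STAR, NUM, NUM]
Position 5: char is ' ' -> none

Answer: none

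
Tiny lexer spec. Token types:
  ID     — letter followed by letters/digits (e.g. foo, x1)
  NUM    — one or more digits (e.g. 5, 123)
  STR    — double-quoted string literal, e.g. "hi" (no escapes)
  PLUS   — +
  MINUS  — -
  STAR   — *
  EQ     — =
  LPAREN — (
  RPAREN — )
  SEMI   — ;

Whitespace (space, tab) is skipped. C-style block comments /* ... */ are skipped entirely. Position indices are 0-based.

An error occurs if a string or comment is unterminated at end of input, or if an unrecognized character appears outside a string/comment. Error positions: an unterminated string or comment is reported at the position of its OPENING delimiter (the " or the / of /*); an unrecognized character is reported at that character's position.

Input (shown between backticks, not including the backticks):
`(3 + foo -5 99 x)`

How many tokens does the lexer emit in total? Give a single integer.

Answer: 9

Derivation:
pos=0: emit LPAREN '('
pos=1: emit NUM '3' (now at pos=2)
pos=3: emit PLUS '+'
pos=5: emit ID 'foo' (now at pos=8)
pos=9: emit MINUS '-'
pos=10: emit NUM '5' (now at pos=11)
pos=12: emit NUM '99' (now at pos=14)
pos=15: emit ID 'x' (now at pos=16)
pos=16: emit RPAREN ')'
DONE. 9 tokens: [LPAREN, NUM, PLUS, ID, MINUS, NUM, NUM, ID, RPAREN]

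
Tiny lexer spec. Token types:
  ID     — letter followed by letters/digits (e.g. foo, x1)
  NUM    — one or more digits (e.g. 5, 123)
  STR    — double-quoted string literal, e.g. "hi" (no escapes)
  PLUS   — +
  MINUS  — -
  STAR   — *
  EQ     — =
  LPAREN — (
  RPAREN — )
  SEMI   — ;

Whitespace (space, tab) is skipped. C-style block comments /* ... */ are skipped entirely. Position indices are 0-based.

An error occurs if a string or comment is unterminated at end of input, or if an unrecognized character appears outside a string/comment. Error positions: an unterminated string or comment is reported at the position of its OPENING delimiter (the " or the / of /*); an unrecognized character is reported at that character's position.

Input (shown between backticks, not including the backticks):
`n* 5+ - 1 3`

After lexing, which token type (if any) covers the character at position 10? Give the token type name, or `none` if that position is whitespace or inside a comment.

pos=0: emit ID 'n' (now at pos=1)
pos=1: emit STAR '*'
pos=3: emit NUM '5' (now at pos=4)
pos=4: emit PLUS '+'
pos=6: emit MINUS '-'
pos=8: emit NUM '1' (now at pos=9)
pos=10: emit NUM '3' (now at pos=11)
DONE. 7 tokens: [ID, STAR, NUM, PLUS, MINUS, NUM, NUM]
Position 10: char is '3' -> NUM

Answer: NUM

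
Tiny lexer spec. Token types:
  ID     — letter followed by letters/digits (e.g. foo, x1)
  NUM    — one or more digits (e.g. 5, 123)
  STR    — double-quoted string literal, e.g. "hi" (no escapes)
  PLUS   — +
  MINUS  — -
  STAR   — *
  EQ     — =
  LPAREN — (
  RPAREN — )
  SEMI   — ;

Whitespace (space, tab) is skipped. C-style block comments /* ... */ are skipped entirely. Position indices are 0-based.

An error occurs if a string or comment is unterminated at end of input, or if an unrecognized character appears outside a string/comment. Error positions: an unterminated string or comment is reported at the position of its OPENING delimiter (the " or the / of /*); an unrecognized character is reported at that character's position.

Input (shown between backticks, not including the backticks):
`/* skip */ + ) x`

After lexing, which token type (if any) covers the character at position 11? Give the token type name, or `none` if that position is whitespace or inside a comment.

Answer: PLUS

Derivation:
pos=0: enter COMMENT mode (saw '/*')
exit COMMENT mode (now at pos=10)
pos=11: emit PLUS '+'
pos=13: emit RPAREN ')'
pos=15: emit ID 'x' (now at pos=16)
DONE. 3 tokens: [PLUS, RPAREN, ID]
Position 11: char is '+' -> PLUS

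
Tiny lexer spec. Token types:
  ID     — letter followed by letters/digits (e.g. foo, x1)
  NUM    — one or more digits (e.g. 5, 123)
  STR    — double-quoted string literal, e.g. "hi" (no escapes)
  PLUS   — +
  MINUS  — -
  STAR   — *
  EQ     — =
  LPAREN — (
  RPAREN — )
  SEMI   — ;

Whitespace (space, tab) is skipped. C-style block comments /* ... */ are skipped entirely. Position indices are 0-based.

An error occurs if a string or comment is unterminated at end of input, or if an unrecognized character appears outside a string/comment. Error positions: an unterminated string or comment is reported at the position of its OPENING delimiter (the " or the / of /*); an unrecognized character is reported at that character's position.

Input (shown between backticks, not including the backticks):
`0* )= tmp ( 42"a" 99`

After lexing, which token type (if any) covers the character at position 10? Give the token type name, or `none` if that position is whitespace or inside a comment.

pos=0: emit NUM '0' (now at pos=1)
pos=1: emit STAR '*'
pos=3: emit RPAREN ')'
pos=4: emit EQ '='
pos=6: emit ID 'tmp' (now at pos=9)
pos=10: emit LPAREN '('
pos=12: emit NUM '42' (now at pos=14)
pos=14: enter STRING mode
pos=14: emit STR "a" (now at pos=17)
pos=18: emit NUM '99' (now at pos=20)
DONE. 9 tokens: [NUM, STAR, RPAREN, EQ, ID, LPAREN, NUM, STR, NUM]
Position 10: char is '(' -> LPAREN

Answer: LPAREN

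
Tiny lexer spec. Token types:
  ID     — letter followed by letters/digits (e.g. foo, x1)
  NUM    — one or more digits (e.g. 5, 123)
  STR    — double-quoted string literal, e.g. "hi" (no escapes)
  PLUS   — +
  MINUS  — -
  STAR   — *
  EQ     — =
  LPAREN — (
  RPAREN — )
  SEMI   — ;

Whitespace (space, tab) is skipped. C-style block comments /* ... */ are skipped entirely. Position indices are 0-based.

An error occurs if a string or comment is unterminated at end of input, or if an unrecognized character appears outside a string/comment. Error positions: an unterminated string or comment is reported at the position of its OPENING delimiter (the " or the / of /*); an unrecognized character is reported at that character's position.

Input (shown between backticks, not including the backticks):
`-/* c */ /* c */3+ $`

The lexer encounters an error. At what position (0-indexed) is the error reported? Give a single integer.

pos=0: emit MINUS '-'
pos=1: enter COMMENT mode (saw '/*')
exit COMMENT mode (now at pos=8)
pos=9: enter COMMENT mode (saw '/*')
exit COMMENT mode (now at pos=16)
pos=16: emit NUM '3' (now at pos=17)
pos=17: emit PLUS '+'
pos=19: ERROR — unrecognized char '$'

Answer: 19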